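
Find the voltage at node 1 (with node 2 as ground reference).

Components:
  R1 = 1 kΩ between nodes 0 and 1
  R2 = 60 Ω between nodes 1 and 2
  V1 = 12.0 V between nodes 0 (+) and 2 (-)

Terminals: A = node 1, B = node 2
Nodal analysis, taking node 2 as the 0 V reference.
Source V1 fixes V_0 = 12 V.
KCL at each unknown node (sum of currents leaving = 0; resistances in Ω):
  Node 1: (V_1 - 12)/1000 + (V_1 - 0)/60 = 0
Collecting terms: 0.01767 × V_1 = 0.012  =>  V_1 = 0.6792 V
The requested potential is V_1 = 0.6792 V.

Final answer: V_1 = 0.6792 V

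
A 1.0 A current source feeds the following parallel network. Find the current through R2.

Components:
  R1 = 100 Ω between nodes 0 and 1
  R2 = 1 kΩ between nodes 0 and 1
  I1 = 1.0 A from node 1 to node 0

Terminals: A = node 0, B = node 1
All resistors sit directly between nodes 0 and 1, so they are in parallel and share one voltage V; the full source current 1 A splits among them.
1/R_par = 1/100 + 1/1000 = 0.011 S  =>  R_par = 90.91 Ω
V = I × R_par = 1 × 90.91 = 90.91 V
I_R2 = V/R2 = 90.91/1000 = 0.09091 A

Final answer: 0.09091 A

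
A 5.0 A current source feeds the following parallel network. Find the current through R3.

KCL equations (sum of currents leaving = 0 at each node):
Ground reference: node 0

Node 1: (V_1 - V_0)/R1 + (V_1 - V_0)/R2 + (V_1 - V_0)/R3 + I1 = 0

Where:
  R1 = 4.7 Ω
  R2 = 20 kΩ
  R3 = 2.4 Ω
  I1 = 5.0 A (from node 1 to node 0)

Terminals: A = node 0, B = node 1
All resistors sit directly between nodes 0 and 1, so they are in parallel and share one voltage V; the full source current 5 A splits among them.
1/R_par = 1/4.7 + 1/20000 + 1/2.4 = 0.6295 S  =>  R_par = 1.589 Ω
V = I × R_par = 5 × 1.589 = 7.943 V
I_R3 = V/R3 = 7.943/2.4 = 3.31 A

Final answer: 3.31 A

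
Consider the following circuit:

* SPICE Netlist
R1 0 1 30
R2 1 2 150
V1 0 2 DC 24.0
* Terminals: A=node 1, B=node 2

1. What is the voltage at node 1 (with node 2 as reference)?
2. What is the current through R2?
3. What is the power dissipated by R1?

Nodal analysis, taking node 2 as the 0 V reference.
Source V1 fixes V_0 = 24 V.
KCL at each unknown node (sum of currents leaving = 0; resistances in Ω):
  Node 1: (V_1 - 24)/30 + (V_1 - 0)/150 = 0
Collecting terms: 0.04 × V_1 = 0.8  =>  V_1 = 20 V
Part 1:
  Read off the nodal solution: V_1 = 20 V
Part 2:
  I_R2 = (V_1 - V_2)/R2 = (20 - 0)/150 = 0.1333 A
  Magnitude: I_R2 = 0.1333 A
Part 3:
  I_R1 = (V_0 - V_1)/R1 = (24 - 20)/30 = 0.1333 A
  P_R1 = I_R1² × R1 = (0.1333)² × 30 = 0.5333 W

Final answers:
1. V_1 = 20 V
2. I_R2 = 0.1333 A
3. P_R1 = 0.5333 W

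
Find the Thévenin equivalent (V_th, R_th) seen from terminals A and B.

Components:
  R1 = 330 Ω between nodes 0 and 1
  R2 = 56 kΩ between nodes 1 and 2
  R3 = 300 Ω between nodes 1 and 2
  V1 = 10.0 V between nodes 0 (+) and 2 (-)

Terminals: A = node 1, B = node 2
Step 1 — V_th is the open-circuit voltage V_A - V_B (nothing connected across the terminals).
Nodal analysis, taking node 2 as the 0 V reference.
Source V1 fixes V_0 = 10 V.
KCL at each unknown node (sum of currents leaving = 0; resistances in Ω):
  Node 1: (V_1 - 10)/330 + (V_1 - 0)/56000 + (V_1 - 0)/300 = 0
Collecting terms: 0.006381 × V_1 = 0.0303  =>  V_1 = 4.749 V
V_th = V_1 - V_2 = 4.749 - 0 = 4.749 V
Step 2 — R_th: zero the source — replace V1 by a short circuit (node 2 merges into node 0) — and find the resistance seen between A (node 1) and B (node 0).
Reduce the network between node 1 (A) and node 0 (B) by series/parallel combination:
  Rp1 = R1 ‖ R2 ‖ R3 (parallel, all between nodes 0 and 1) = 1/(1/330 + 1/56000 + 1/300) = 156.7 Ω
R_th = 156.7 Ω

Final answer: V_th = 4.749 V, R_th = 156.7 Ω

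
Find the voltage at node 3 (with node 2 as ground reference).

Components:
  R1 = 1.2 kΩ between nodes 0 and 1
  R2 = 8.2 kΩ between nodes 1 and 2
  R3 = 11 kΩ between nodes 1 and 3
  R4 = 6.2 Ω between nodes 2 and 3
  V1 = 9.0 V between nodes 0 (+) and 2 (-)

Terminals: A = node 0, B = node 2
Nodal analysis, taking node 2 as the 0 V reference.
Source V1 fixes V_0 = 9 V.
KCL at each unknown node (sum of currents leaving = 0; resistances in Ω):
  Node 1: (V_1 - 9)/1200 + (V_1 - 0)/8200 + (V_1 - V_3)/11000 = 0
  Node 3: (V_3 - V_1)/11000 + (V_3 - 0)/6.2 = 0
Collecting terms (coefficients in siemens):
  0.001046·V_1 - 0.00009091·V_3 = 0.0075
  0.1614·V_3 - 0.00009091·V_1 = 0
Determinant D = (0.001046)(0.1614) - (-0.00009091)(-0.00009091) = 0.0001688
V_1 = [(0.0075)(0.1614) - (-0.00009091)(0)]/D = 7.169 V
V_3 = [(0.001046)(0) - (0.0075)(-0.00009091)]/D = 0.004039 V
The requested potential is V_3 = 0.004039 V.

Final answer: V_3 = 0.004039 V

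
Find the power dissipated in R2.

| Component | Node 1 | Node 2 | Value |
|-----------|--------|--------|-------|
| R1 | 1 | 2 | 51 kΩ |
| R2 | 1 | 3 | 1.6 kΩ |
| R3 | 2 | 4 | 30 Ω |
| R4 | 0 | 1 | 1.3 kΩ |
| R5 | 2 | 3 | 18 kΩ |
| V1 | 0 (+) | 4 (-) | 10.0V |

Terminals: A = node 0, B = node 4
Nodal analysis, taking node 4 as the 0 V reference.
Source V1 fixes V_0 = 10 V.
KCL at each unknown node (sum of currents leaving = 0; resistances in Ω):
  Node 1: (V_1 - V_2)/51000 + (V_1 - V_3)/1600 + (V_1 - 10)/1300 = 0
  Node 2: (V_2 - V_1)/51000 + (V_2 - 0)/30 + (V_2 - V_3)/18000 = 0
  Node 3: (V_3 - V_1)/1600 + (V_3 - V_2)/18000 = 0
Collecting terms (coefficients in siemens):
  0.001414·V_1 - 0.00001961·V_2 - 0.000625·V_3 = 0.007692
  0.03341·V_2 - 0.00001961·V_1 - 0.00005556·V_3 = 0
  0.0006806·V_3 - 0.000625·V_1 - 0.00005556·V_2 = 0
Solving these 3 simultaneous equations (Gaussian elimination) gives:
  V_1 = 9.161 V, V_2 = 0.01937 V, V_3 = 8.414 V
I_R2 = (V_1 - V_3)/R2 = (9.161 - 8.414)/1600 = 0.0004664 A
P_R2 = I_R2² × R2 = (0.0004664)² × 1600 = 0.000348 W

Final answer: 0.000348 W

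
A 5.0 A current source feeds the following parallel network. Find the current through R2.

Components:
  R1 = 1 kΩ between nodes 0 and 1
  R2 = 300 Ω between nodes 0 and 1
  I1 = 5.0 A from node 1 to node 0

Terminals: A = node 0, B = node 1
All resistors sit directly between nodes 0 and 1, so they are in parallel and share one voltage V; the full source current 5 A splits among them.
1/R_par = 1/1000 + 1/300 = 0.004333 S  =>  R_par = 230.8 Ω
V = I × R_par = 5 × 230.8 = 1154 V
I_R2 = V/R2 = 1154/300 = 3.846 A

Final answer: 3.846 A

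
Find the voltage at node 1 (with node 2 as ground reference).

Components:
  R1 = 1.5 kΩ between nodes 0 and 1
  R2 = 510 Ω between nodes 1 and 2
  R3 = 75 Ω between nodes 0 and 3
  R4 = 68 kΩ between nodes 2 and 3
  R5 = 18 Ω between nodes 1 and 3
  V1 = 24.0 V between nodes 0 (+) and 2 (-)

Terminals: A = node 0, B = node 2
Nodal analysis, taking node 2 as the 0 V reference.
Source V1 fixes V_0 = 24 V.
KCL at each unknown node (sum of currents leaving = 0; resistances in Ω):
  Node 1: (V_1 - 24)/1500 + (V_1 - 0)/510 + (V_1 - V_3)/18 = 0
  Node 3: (V_3 - 24)/75 + (V_3 - 0)/68000 + (V_3 - V_1)/18 = 0
Collecting terms (coefficients in siemens):
  0.05818·V_1 - 0.05556·V_3 = 0.016
  0.0689·V_3 - 0.05556·V_1 = 0.32
Determinant D = (0.05818)(0.0689) - (-0.05556)(-0.05556) = 0.0009226
V_1 = [(0.016)(0.0689) - (-0.05556)(0.32)]/D = 20.46 V
V_3 = [(0.05818)(0.32) - (0.016)(-0.05556)]/D = 21.14 V
The requested potential is V_1 = 20.46 V.

Final answer: V_1 = 20.46 V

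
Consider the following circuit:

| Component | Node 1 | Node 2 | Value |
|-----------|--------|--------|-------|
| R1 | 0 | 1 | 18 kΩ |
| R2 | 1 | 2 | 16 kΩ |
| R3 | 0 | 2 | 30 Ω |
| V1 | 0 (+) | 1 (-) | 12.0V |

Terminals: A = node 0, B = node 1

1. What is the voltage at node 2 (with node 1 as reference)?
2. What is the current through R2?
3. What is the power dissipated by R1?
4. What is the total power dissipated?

Nodal analysis, taking node 1 as the 0 V reference.
Source V1 fixes V_0 = 12 V.
KCL at each unknown node (sum of currents leaving = 0; resistances in Ω):
  Node 2: (V_2 - 0)/16000 + (V_2 - 12)/30 = 0
Collecting terms: 0.0334 × V_2 = 0.4  =>  V_2 = 11.98 V
Part 1:
  Read off the nodal solution: V_2 = 11.98 V
Part 2:
  I_R2 = (V_1 - V_2)/R2 = (0 - 11.98)/16000 = -0.0007486 A
  Magnitude: I_R2 = 0.0007486 A
Part 3:
  I_R1 = (V_0 - V_1)/R1 = (12 - 0)/18000 = 0.0006667 A
  P_R1 = I_R1² × R1 = (0.0006667)² × 18000 = 0.008 W
Part 4:
  Power in each resistor, P = (ΔV)²/R:
    P_R1 = (12 - 0)²/18000 = 0.008 W
    P_R2 = (0 - 11.98)²/16000 = 0.008966 W
    P_R3 = (12 - 11.98)²/30 = 0.00001681 W
  P_total = P_R1 + P_R2 + P_R3 = 0.01698 W

Final answers:
1. V_2 = 11.98 V
2. I_R2 = 0.0007486 A
3. P_R1 = 0.008 W
4. P_total = 0.01698 W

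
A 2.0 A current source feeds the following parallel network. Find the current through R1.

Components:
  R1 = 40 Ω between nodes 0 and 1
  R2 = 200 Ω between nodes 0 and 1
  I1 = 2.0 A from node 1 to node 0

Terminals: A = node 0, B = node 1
All resistors sit directly between nodes 0 and 1, so they are in parallel and share one voltage V; the full source current 2 A splits among them.
1/R_par = 1/40 + 1/200 = 0.03 S  =>  R_par = 33.33 Ω
V = I × R_par = 2 × 33.33 = 66.67 V
I_R1 = V/R1 = 66.67/40 = 1.667 A

Final answer: 1.667 A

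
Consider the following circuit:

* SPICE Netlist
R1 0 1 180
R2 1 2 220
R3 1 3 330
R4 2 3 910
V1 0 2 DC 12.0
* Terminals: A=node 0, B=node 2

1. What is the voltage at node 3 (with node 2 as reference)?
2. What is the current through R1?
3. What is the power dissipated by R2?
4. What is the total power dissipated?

Nodal analysis, taking node 2 as the 0 V reference.
Source V1 fixes V_0 = 12 V.
KCL at each unknown node (sum of currents leaving = 0; resistances in Ω):
  Node 1: (V_1 - 12)/180 + (V_1 - 0)/220 + (V_1 - V_3)/330 = 0
  Node 3: (V_3 - V_1)/330 + (V_3 - 0)/910 = 0
Collecting terms (coefficients in siemens):
  0.01313·V_1 - 0.00303·V_3 = 0.06667
  0.004129·V_3 - 0.00303·V_1 = 0
Determinant D = (0.01313)(0.004129) - (-0.00303)(-0.00303) = 0.00004504
V_1 = [(0.06667)(0.004129) - (-0.00303)(0)]/D = 6.112 V
V_3 = [(0.01313)(0) - (0.06667)(-0.00303)]/D = 4.485 V
Part 1:
  Read off the nodal solution: V_3 = 4.485 V
Part 2:
  I_R1 = (V_0 - V_1)/R1 = (12 - 6.112)/180 = 0.03271 A
  Magnitude: I_R1 = 0.03271 A
Part 3:
  I_R2 = (V_1 - V_2)/R2 = (6.112 - 0)/220 = 0.02778 A
  P_R2 = I_R2² × R2 = (0.02778)² × 220 = 0.1698 W
Part 4:
  Power in each resistor, P = (ΔV)²/R:
    P_R1 = (12 - 6.112)²/180 = 0.1926 W
    P_R2 = (6.112 - 0)²/220 = 0.1698 W
    P_R3 = (6.112 - 4.485)²/330 = 0.008018 W
    P_R4 = (0 - 4.485)²/910 = 0.02211 W
  P_total = P_R1 + P_R2 + P_R3 + P_R4 = 0.3925 W

Final answers:
1. V_3 = 4.485 V
2. I_R1 = 0.03271 A
3. P_R2 = 0.1698 W
4. P_total = 0.3925 W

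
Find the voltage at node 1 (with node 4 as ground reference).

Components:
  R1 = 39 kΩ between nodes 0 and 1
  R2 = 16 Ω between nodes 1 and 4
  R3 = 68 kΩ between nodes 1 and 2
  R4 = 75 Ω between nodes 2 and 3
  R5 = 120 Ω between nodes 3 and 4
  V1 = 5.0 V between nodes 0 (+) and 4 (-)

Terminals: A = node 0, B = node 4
Nodal analysis, taking node 4 as the 0 V reference.
Source V1 fixes V_0 = 5 V.
KCL at each unknown node (sum of currents leaving = 0; resistances in Ω):
  Node 1: (V_1 - 5)/39000 + (V_1 - 0)/16 + (V_1 - V_2)/68000 = 0
  Node 2: (V_2 - V_1)/68000 + (V_2 - V_3)/75 = 0
  Node 3: (V_3 - V_2)/75 + (V_3 - 0)/120 = 0
Collecting terms (coefficients in siemens):
  0.06254·V_1 - 0.00001471·V_2 = 0.0001282
  0.01335·V_2 - 0.00001471·V_1 - 0.01333·V_3 = 0
  0.02167·V_3 - 0.01333·V_2 = 0
Solving these 3 simultaneous equations (Gaussian elimination) gives:
  V_1 = 0.00205 V, V_2 = 0.000005862 V, V_3 = 0.000003607 V
The requested potential is V_1 = 0.00205 V.

Final answer: V_1 = 0.00205 V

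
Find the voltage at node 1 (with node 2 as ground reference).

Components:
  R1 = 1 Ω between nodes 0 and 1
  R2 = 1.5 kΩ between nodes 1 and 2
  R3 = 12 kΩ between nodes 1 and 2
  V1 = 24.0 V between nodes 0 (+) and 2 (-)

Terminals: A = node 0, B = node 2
Nodal analysis, taking node 2 as the 0 V reference.
Source V1 fixes V_0 = 24 V.
KCL at each unknown node (sum of currents leaving = 0; resistances in Ω):
  Node 1: (V_1 - 24)/1 + (V_1 - 0)/1500 + (V_1 - 0)/12000 = 0
Collecting terms: 1.001 × V_1 = 24  =>  V_1 = 23.98 V
The requested potential is V_1 = 23.98 V.

Final answer: V_1 = 23.98 V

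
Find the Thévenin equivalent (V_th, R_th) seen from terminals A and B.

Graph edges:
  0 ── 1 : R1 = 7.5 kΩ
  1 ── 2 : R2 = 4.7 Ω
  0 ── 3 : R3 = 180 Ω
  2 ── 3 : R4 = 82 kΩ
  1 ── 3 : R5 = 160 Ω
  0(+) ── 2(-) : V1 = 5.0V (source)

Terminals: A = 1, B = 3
Step 1 — V_th is the open-circuit voltage V_A - V_B (nothing connected across the terminals).
Nodal analysis, taking node 2 as the 0 V reference.
Source V1 fixes V_0 = 5 V.
KCL at each unknown node (sum of currents leaving = 0; resistances in Ω):
  Node 1: (V_1 - 5)/7500 + (V_1 - 0)/4.7 + (V_1 - V_3)/160 = 0
  Node 3: (V_3 - 5)/180 + (V_3 - 0)/82000 + (V_3 - V_1)/160 = 0
Collecting terms (coefficients in siemens):
  0.2191·V_1 - 0.00625·V_3 = 0.0006667
  0.01182·V_3 - 0.00625·V_1 = 0.02778
Determinant D = (0.2191)(0.01182) - (-0.00625)(-0.00625) = 0.002551
V_1 = [(0.0006667)(0.01182) - (-0.00625)(0.02778)]/D = 0.07115 V
V_3 = [(0.2191)(0.02778) - (0.0006667)(-0.00625)]/D = 2.388 V
V_th = V_1 - V_3 = 0.07115 - 2.388 = -2.317 V
Step 2 — R_th: zero the source — replace V1 by a short circuit (node 2 merges into node 0) — and find the resistance seen between A (node 1) and B (node 3).
Reduce the network between node 1 (A) and node 3 (B) by series/parallel combination:
  Rp1 = R1 ‖ R2 (parallel, both between nodes 0 and 1) = 1/(1/7500 + 1/4.7) = 4.697 Ω
  Rp2 = R3 ‖ R4 (parallel, both between nodes 0 and 3) = 1/(1/180 + 1/82000) = 179.6 Ω
  Rs1 = Rp1 + Rp2 (series, joined only at node 0) = 4.697 + 179.6 = 184.3 Ω
  Rp3 = R5 ‖ Rs1 (parallel, both between nodes 1 and 3) = 1/(1/160 + 1/184.3) = 85.65 Ω
R_th = 85.65 Ω

Final answer: V_th = -2.317 V, R_th = 85.65 Ω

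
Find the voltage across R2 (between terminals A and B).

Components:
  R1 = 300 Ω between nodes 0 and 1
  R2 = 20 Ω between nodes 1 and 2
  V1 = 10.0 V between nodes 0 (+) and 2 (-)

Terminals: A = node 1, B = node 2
R1 and R2 are in series across V1 (node 0 → node 1 → node 2), and the output A–B is taken across R2, so this is a voltage divider.
Series current: I = V1/(R1 + R2) = 10/(300 + 20) = 10/320 = 0.03125 A
V_R2 = I × R2 = V1 × R2/(R1 + R2) = 10 × 20/320 = 0.625 V

Final answer: 0.625 V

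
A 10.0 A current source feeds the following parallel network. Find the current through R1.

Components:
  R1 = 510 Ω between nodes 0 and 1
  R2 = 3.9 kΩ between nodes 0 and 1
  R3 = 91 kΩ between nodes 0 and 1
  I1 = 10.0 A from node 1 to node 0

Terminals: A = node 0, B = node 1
All resistors sit directly between nodes 0 and 1, so they are in parallel and share one voltage V; the full source current 10 A splits among them.
1/R_par = 1/510 + 1/3900 + 1/91000 = 0.002228 S  =>  R_par = 448.8 Ω
V = I × R_par = 10 × 448.8 = 4488 V
I_R1 = V/R1 = 4488/510 = 8.8 A

Final answer: 8.8 A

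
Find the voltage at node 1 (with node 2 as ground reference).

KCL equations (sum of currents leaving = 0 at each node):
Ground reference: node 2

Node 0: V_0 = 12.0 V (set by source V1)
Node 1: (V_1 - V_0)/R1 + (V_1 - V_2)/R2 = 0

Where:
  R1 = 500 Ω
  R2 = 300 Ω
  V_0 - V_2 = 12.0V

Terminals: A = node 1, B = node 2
Nodal analysis, taking node 2 as the 0 V reference.
Source V1 fixes V_0 = 12 V.
KCL at each unknown node (sum of currents leaving = 0; resistances in Ω):
  Node 1: (V_1 - 12)/500 + (V_1 - 0)/300 = 0
Collecting terms: 0.005333 × V_1 = 0.024  =>  V_1 = 4.5 V
The requested potential is V_1 = 4.5 V.

Final answer: V_1 = 4.5 V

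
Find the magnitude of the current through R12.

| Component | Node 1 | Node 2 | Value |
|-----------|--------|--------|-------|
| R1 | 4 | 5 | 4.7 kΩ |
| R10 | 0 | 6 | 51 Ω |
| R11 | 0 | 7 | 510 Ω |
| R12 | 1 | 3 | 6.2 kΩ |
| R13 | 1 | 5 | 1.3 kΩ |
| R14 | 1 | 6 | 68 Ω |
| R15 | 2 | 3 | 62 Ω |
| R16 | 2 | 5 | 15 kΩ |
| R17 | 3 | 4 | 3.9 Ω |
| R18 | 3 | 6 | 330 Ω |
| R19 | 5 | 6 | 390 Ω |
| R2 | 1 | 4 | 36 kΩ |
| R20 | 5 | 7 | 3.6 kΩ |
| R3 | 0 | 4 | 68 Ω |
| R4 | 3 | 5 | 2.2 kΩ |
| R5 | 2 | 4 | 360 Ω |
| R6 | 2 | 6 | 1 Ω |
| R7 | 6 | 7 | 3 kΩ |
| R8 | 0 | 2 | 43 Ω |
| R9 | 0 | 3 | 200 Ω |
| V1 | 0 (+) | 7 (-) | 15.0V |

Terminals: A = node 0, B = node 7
Nodal analysis, taking node 7 as the 0 V reference.
Source V1 fixes V_0 = 15 V.
KCL at each unknown node (sum of currents leaving = 0; resistances in Ω):
  Node 1: (V_1 - V_4)/36000 + (V_1 - V_3)/6200 + (V_1 - V_5)/1300 + (V_1 - V_6)/68 = 0
  Node 2: (V_2 - V_4)/360 + (V_2 - V_6)/1 + (V_2 - 15)/43 + (V_2 - V_3)/62 + (V_2 - V_5)/15000 = 0
  Node 3: (V_3 - V_5)/2200 + (V_3 - 15)/200 + (V_3 - V_1)/6200 + (V_3 - V_2)/62 + (V_3 - V_4)/3.9 + (V_3 - V_6)/330 = 0
  Node 4: (V_4 - V_5)/4700 + (V_4 - V_1)/36000 + (V_4 - 15)/68 + (V_4 - V_2)/360 + (V_4 - V_3)/3.9 = 0
  Node 5: (V_5 - V_4)/4700 + (V_5 - V_3)/2200 + (V_5 - V_1)/1300 + (V_5 - V_2)/15000 + (V_5 - V_6)/390 + (V_5 - 0)/3600 = 0
  Node 6: (V_6 - V_2)/1 + (V_6 - 0)/3000 + (V_6 - 15)/51 + (V_6 - V_1)/68 + (V_6 - V_3)/330 + (V_6 - V_5)/390 = 0
Collecting terms (coefficients in siemens):
  0.01566·V_1 - 0.0001613·V_3 - 0.00002778·V_4 - 0.0007692·V_5 - 0.01471·V_6 = 0
  1.042·V_2 - 0.01613·V_3 - 0.002778·V_4 - 0.00006667·V_5 - 1·V_6 = 0.3488
  0.2812·V_3 - 0.0001613·V_1 - 0.01613·V_2 - 0.2564·V_4 - 0.0004545·V_5 - 0.00303·V_6 = 0.075
  0.2741·V_4 - 0.00002778·V_1 - 0.002778·V_2 - 0.2564·V_3 - 0.0002128·V_5 = 0.2206
  0.004345·V_5 - 0.0007692·V_1 - 0.00006667·V_2 - 0.0004545·V_3 - 0.0002128·V_4 - 0.002564·V_6 = 0
  1.04·V_6 - 0.01471·V_1 - 1·V_2 - 0.00303·V_3 - 0.002564·V_5 = 0.2941
Solving these 6 simultaneous equations (Gaussian elimination) gives:
  V_1 = 14.79 V, V_2 = 14.84 V, V_3 = 14.9 V, V_4 = 14.9 V
  V_5 = 13.89 V, V_6 = 14.84 V
I_R12 = (V_1 - V_3)/R12 = (14.79 - 14.9)/6200 = -0.00001716 A
|I_R12| = 0.00001716 A

Final answer: |I_R12| = 1.716e-05 A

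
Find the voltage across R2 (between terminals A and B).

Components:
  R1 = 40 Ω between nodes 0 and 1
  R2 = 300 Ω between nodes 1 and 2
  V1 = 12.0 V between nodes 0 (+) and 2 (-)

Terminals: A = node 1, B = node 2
R1 and R2 are in series across V1 (node 0 → node 1 → node 2), and the output A–B is taken across R2, so this is a voltage divider.
Series current: I = V1/(R1 + R2) = 12/(40 + 300) = 12/340 = 0.03529 A
V_R2 = I × R2 = V1 × R2/(R1 + R2) = 12 × 300/340 = 10.59 V

Final answer: 10.59 V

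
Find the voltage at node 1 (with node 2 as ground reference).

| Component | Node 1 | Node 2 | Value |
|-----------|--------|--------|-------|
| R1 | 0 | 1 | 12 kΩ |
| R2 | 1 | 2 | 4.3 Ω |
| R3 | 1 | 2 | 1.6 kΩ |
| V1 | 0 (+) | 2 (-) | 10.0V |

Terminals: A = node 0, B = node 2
Nodal analysis, taking node 2 as the 0 V reference.
Source V1 fixes V_0 = 10 V.
KCL at each unknown node (sum of currents leaving = 0; resistances in Ω):
  Node 1: (V_1 - 10)/12000 + (V_1 - 0)/4.3 + (V_1 - 0)/1600 = 0
Collecting terms: 0.2333 × V_1 = 0.0008333  =>  V_1 = 0.003572 V
The requested potential is V_1 = 0.003572 V.

Final answer: V_1 = 0.003572 V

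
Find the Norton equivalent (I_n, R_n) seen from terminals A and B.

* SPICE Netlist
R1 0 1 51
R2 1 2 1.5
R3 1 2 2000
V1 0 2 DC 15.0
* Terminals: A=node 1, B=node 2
Find the Thévenin equivalent first; then I_n = V_th/R_th and R_n = R_th.
Step 1 — V_th is the open-circuit voltage V_A - V_B (nothing connected across the terminals).
Nodal analysis, taking node 2 as the 0 V reference.
Source V1 fixes V_0 = 15 V.
KCL at each unknown node (sum of currents leaving = 0; resistances in Ω):
  Node 1: (V_1 - 15)/51 + (V_1 - 0)/1.5 + (V_1 - 0)/2000 = 0
Collecting terms: 0.6868 × V_1 = 0.2941  =>  V_1 = 0.4283 V
V_th = V_1 - V_2 = 0.4283 - 0 = 0.4283 V
Step 2 — R_th: zero the source — replace V1 by a short circuit (node 2 merges into node 0) — and find the resistance seen between A (node 1) and B (node 0).
Reduce the network between node 1 (A) and node 0 (B) by series/parallel combination:
  Rp1 = R1 ‖ R2 ‖ R3 (parallel, all between nodes 0 and 1) = 1/(1/51 + 1/1.5 + 1/2000) = 1.456 Ω
R_th = 1.456 Ω
I_n = V_th/R_th = 0.4283/1.456 = 0.2941 A, and R_n = R_th = 1.456 Ω

Final answer: I_n = 0.2941 A, R_n = 1.456 Ω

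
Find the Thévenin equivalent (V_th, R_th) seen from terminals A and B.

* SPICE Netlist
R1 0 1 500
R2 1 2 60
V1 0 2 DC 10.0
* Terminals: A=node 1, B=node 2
Step 1 — V_th is the open-circuit voltage V_A - V_B (nothing connected across the terminals).
Nodal analysis, taking node 2 as the 0 V reference.
Source V1 fixes V_0 = 10 V.
KCL at each unknown node (sum of currents leaving = 0; resistances in Ω):
  Node 1: (V_1 - 10)/500 + (V_1 - 0)/60 = 0
Collecting terms: 0.01867 × V_1 = 0.02  =>  V_1 = 1.071 V
V_th = V_1 - V_2 = 1.071 - 0 = 1.071 V
Step 2 — R_th: zero the source — replace V1 by a short circuit (node 2 merges into node 0) — and find the resistance seen between A (node 1) and B (node 0).
Reduce the network between node 1 (A) and node 0 (B) by series/parallel combination:
  Rp1 = R1 ‖ R2 (parallel, both between nodes 0 and 1) = 1/(1/500 + 1/60) = 53.57 Ω
R_th = 53.57 Ω

Final answer: V_th = 1.071 V, R_th = 53.57 Ω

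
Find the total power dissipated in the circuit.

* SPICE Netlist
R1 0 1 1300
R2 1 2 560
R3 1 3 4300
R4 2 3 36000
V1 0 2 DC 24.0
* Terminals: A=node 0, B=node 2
Nodal analysis, taking node 2 as the 0 V reference.
Source V1 fixes V_0 = 24 V.
KCL at each unknown node (sum of currents leaving = 0; resistances in Ω):
  Node 1: (V_1 - 24)/1300 + (V_1 - 0)/560 + (V_1 - V_3)/4300 = 0
  Node 3: (V_3 - V_1)/4300 + (V_3 - 0)/36000 = 0
Collecting terms (coefficients in siemens):
  0.002788·V_1 - 0.0002326·V_3 = 0.01846
  0.0002603·V_3 - 0.0002326·V_1 = 0
Determinant D = (0.002788)(0.0002603) - (-0.0002326)(-0.0002326) = 0.0000006716
V_1 = [(0.01846)(0.0002603) - (-0.0002326)(0)]/D = 7.156 V
V_3 = [(0.002788)(0) - (0.01846)(-0.0002326)]/D = 6.393 V
Power in each resistor, P = (ΔV)²/R:
  P_R1 = (24 - 7.156)²/1300 = 0.2182 W
  P_R2 = (7.156 - 0)²/560 = 0.09145 W
  P_R3 = (7.156 - 6.393)²/4300 = 0.0001356 W
  P_R4 = (0 - 6.393)²/36000 = 0.001135 W
P_total = P_R1 + P_R2 + P_R3 + P_R4 = 0.311 W

Final answer: 0.311 W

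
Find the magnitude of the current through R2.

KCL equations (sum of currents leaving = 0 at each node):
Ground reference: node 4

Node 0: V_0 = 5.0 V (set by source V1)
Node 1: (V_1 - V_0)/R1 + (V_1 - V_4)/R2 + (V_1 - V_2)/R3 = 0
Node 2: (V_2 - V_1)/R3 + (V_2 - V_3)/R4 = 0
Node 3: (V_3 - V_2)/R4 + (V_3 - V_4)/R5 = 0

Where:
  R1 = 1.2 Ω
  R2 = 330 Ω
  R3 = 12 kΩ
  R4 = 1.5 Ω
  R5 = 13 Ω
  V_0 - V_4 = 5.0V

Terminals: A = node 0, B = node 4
Nodal analysis, taking node 4 as the 0 V reference.
Source V1 fixes V_0 = 5 V.
KCL at each unknown node (sum of currents leaving = 0; resistances in Ω):
  Node 1: (V_1 - 5)/1.2 + (V_1 - 0)/330 + (V_1 - V_2)/12000 = 0
  Node 2: (V_2 - V_1)/12000 + (V_2 - V_3)/1.5 = 0
  Node 3: (V_3 - V_2)/1.5 + (V_3 - 0)/13 = 0
Collecting terms (coefficients in siemens):
  0.8364·V_1 - 0.00008333·V_2 = 4.167
  0.6667·V_2 - 0.00008333·V_1 - 0.6667·V_3 = 0
  0.7436·V_3 - 0.6667·V_2 = 0
Solving these 3 simultaneous equations (Gaussian elimination) gives:
  V_1 = 4.981 V, V_2 = 0.006012 V, V_3 = 0.00539 V
I_R2 = (V_1 - V_4)/R2 = (4.981 - 0)/330 = 0.0151 A
|I_R2| = 0.0151 A

Final answer: |I_R2| = 0.0151 A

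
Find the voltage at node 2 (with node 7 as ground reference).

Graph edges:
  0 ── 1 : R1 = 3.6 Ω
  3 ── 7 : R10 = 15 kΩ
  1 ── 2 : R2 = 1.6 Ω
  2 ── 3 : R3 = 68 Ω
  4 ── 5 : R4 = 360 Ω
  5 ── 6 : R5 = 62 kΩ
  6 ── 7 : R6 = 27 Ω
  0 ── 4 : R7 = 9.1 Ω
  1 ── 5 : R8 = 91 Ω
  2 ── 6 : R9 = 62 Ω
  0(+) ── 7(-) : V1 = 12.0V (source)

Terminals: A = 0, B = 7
Nodal analysis, taking node 7 as the 0 V reference.
Source V1 fixes V_0 = 12 V.
KCL at each unknown node (sum of currents leaving = 0; resistances in Ω):
  Node 1: (V_1 - 12)/3.6 + (V_1 - V_2)/1.6 + (V_1 - V_5)/91 = 0
  Node 2: (V_2 - V_1)/1.6 + (V_2 - V_3)/68 + (V_2 - V_6)/62 = 0
  Node 3: (V_3 - V_2)/68 + (V_3 - 0)/15000 = 0
  Node 4: (V_4 - V_5)/360 + (V_4 - 12)/9.1 = 0
  Node 5: (V_5 - V_4)/360 + (V_5 - V_6)/62000 + (V_5 - V_1)/91 = 0
  Node 6: (V_6 - V_5)/62000 + (V_6 - 0)/27 + (V_6 - V_2)/62 = 0
Collecting terms (coefficients in siemens):
  0.9138·V_1 - 0.625·V_2 - 0.01099·V_5 = 3.333
  0.6558·V_2 - 0.625·V_1 - 0.01471·V_3 - 0.01613·V_6 = 0
  0.01477·V_3 - 0.01471·V_2 = 0
  0.1127·V_4 - 0.002778·V_5 = 1.319
  0.01378·V_5 - 0.01099·V_1 - 0.002778·V_4 - 0.00001613·V_6 = 0
  0.05318·V_6 - 0.01613·V_2 - 0.00001613·V_5 = 0
Solving these 6 simultaneous equations (Gaussian elimination) gives:
  V_1 = 11.54 V, V_2 = 11.34 V, V_3 = 11.29 V, V_4 = 11.99 V
  V_5 = 11.62 V, V_6 = 3.442 V
The requested potential is V_2 = 11.34 V.

Final answer: V_2 = 11.34 V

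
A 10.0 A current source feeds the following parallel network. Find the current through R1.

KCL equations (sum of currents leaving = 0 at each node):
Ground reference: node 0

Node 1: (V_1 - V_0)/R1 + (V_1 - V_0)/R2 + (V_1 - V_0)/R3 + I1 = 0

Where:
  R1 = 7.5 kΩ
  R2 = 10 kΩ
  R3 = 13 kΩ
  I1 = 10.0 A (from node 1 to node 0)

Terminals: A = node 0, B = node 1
All resistors sit directly between nodes 0 and 1, so they are in parallel and share one voltage V; the full source current 10 A splits among them.
1/R_par = 1/7500 + 1/10000 + 1/13000 = 0.0003103 S  =>  R_par = 3223 Ω
V = I × R_par = 10 × 3223 = 32230 V
I_R1 = V/R1 = 32230/7500 = 4.298 A

Final answer: 4.298 A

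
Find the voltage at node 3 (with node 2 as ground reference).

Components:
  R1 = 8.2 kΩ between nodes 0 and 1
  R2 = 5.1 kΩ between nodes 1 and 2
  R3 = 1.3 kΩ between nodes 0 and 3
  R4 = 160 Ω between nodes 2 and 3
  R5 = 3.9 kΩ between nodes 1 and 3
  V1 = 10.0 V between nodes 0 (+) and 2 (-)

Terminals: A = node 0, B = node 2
Nodal analysis, taking node 2 as the 0 V reference.
Source V1 fixes V_0 = 10 V.
KCL at each unknown node (sum of currents leaving = 0; resistances in Ω):
  Node 1: (V_1 - 10)/8200 + (V_1 - 0)/5100 + (V_1 - V_3)/3900 = 0
  Node 3: (V_3 - 10)/1300 + (V_3 - 0)/160 + (V_3 - V_1)/3900 = 0
Collecting terms (coefficients in siemens):
  0.0005744·V_1 - 0.0002564·V_3 = 0.00122
  0.007276·V_3 - 0.0002564·V_1 = 0.007692
Determinant D = (0.0005744)(0.007276) - (-0.0002564)(-0.0002564) = 0.000004114
V_1 = [(0.00122)(0.007276) - (-0.0002564)(0.007692)]/D = 2.636 V
V_3 = [(0.0005744)(0.007692) - (0.00122)(-0.0002564)]/D = 1.15 V
The requested potential is V_3 = 1.15 V.

Final answer: V_3 = 1.15 V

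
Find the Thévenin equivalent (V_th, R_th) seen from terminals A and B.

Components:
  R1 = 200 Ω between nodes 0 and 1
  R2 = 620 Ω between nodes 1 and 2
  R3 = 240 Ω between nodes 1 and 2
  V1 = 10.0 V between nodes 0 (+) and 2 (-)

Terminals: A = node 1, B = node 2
Step 1 — V_th is the open-circuit voltage V_A - V_B (nothing connected across the terminals).
Nodal analysis, taking node 2 as the 0 V reference.
Source V1 fixes V_0 = 10 V.
KCL at each unknown node (sum of currents leaving = 0; resistances in Ω):
  Node 1: (V_1 - 10)/200 + (V_1 - 0)/620 + (V_1 - 0)/240 = 0
Collecting terms: 0.01078 × V_1 = 0.05  =>  V_1 = 4.638 V
V_th = V_1 - V_2 = 4.638 - 0 = 4.638 V
Step 2 — R_th: zero the source — replace V1 by a short circuit (node 2 merges into node 0) — and find the resistance seen between A (node 1) and B (node 0).
Reduce the network between node 1 (A) and node 0 (B) by series/parallel combination:
  Rp1 = R1 ‖ R2 ‖ R3 (parallel, all between nodes 0 and 1) = 1/(1/200 + 1/620 + 1/240) = 92.77 Ω
R_th = 92.77 Ω

Final answer: V_th = 4.638 V, R_th = 92.77 Ω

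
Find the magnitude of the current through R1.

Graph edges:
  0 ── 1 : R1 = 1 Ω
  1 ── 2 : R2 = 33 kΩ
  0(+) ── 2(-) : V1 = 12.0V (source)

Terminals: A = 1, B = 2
Nodal analysis, taking node 2 as the 0 V reference.
Source V1 fixes V_0 = 12 V.
KCL at each unknown node (sum of currents leaving = 0; resistances in Ω):
  Node 1: (V_1 - 12)/1 + (V_1 - 0)/33000 = 0
Collecting terms: 1 × V_1 = 12  =>  V_1 = 12 V
I_R1 = (V_0 - V_1)/R1 = (12 - 12)/1 = 0.0003636 A
|I_R1| = 0.0003636 A

Final answer: |I_R1| = 0.0003636 A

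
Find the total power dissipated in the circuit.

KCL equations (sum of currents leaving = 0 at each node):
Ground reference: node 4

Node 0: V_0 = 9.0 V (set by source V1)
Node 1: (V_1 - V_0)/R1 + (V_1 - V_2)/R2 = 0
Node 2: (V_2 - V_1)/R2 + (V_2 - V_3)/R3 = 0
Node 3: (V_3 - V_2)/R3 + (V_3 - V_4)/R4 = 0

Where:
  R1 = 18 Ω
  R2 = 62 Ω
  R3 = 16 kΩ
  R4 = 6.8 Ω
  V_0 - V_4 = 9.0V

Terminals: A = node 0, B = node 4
Nodal analysis, taking node 4 as the 0 V reference.
Source V1 fixes V_0 = 9 V.
KCL at each unknown node (sum of currents leaving = 0; resistances in Ω):
  Node 1: (V_1 - 9)/18 + (V_1 - V_2)/62 = 0
  Node 2: (V_2 - V_1)/62 + (V_2 - V_3)/16000 = 0
  Node 3: (V_3 - V_2)/16000 + (V_3 - 0)/6.8 = 0
Collecting terms (coefficients in siemens):
  0.07168·V_1 - 0.01613·V_2 = 0.5
  0.01619·V_2 - 0.01613·V_1 - 0.0000625·V_3 = 0
  0.1471·V_3 - 0.0000625·V_2 = 0
Solving these 3 simultaneous equations (Gaussian elimination) gives:
  V_1 = 8.99 V, V_2 = 8.955 V, V_3 = 0.003804 V
Power in each resistor, P = (ΔV)²/R:
  P_R1 = (9 - 8.99)²/18 = 0.000005634 W
  P_R2 = (8.99 - 8.955)²/62 = 0.00001941 W
  P_R3 = (8.955 - 0.003804)²/16000 = 0.005008 W
  P_R4 = (0.003804 - 0)²/6.8 = 0.000002128 W
P_total = P_R1 + P_R2 + P_R3 + P_R4 = 0.005035 W

Final answer: 0.005035 W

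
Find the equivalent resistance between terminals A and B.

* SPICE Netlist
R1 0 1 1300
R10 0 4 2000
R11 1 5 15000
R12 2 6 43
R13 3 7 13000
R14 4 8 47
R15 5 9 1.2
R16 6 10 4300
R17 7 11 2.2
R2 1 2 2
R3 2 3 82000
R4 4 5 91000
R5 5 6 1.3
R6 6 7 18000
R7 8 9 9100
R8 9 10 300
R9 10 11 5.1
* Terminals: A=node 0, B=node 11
The network is not a plain series/parallel combination. Inject a 1 A test current into terminal A (node 0) and return it from terminal B (node 11); then R_eq = V_A / (1 A).
Nodal analysis, taking node 11 as the 0 V reference.
Current source I_test pushes 1 A into node 0 and draws it out of node 11.
KCL at each unknown node (sum of currents leaving = 0; resistances in Ω):
  Node 0: (V_0 - V_1)/1300 + (V_0 - V_4)/2000 - 1 = 0
  Node 1: (V_1 - V_0)/1300 + (V_1 - V_2)/2 + (V_1 - V_5)/15000 = 0
  Node 2: (V_2 - V_1)/2 + (V_2 - V_3)/82000 + (V_2 - V_6)/43 = 0
  Node 3: (V_3 - V_2)/82000 + (V_3 - V_7)/13000 = 0
  Node 4: (V_4 - V_0)/2000 + (V_4 - V_5)/91000 + (V_4 - V_8)/47 = 0
  Node 5: (V_5 - V_1)/15000 + (V_5 - V_4)/91000 + (V_5 - V_6)/1.3 + (V_5 - V_9)/1.2 = 0
  Node 6: (V_6 - V_2)/43 + (V_6 - V_5)/1.3 + (V_6 - V_7)/18000 + (V_6 - V_10)/4300 = 0
  Node 7: (V_7 - V_3)/13000 + (V_7 - V_6)/18000 + (V_7 - 0)/2.2 = 0
  Node 8: (V_8 - V_4)/47 + (V_8 - V_9)/9100 = 0
  Node 9: (V_9 - V_5)/1.2 + (V_9 - V_8)/9100 + (V_9 - V_10)/300 = 0
  Node 10: (V_10 - V_6)/4300 + (V_10 - V_9)/300 + (V_10 - 0)/5.1 = 0
Collecting terms (coefficients in siemens):
  0.001269·V_0 - 0.0007692·V_1 - 0.0005·V_4 = 1
  0.5008·V_1 - 0.0007692·V_0 - 0.5·V_2 - 0.00006667·V_5 = 0
  0.5233·V_2 - 0.5·V_1 - 0.0000122·V_3 - 0.02326·V_6 = 0
  0.00008912·V_3 - 0.0000122·V_2 - 0.00007692·V_7 = 0
  0.02179·V_4 - 0.0005·V_0 - 0.00001099·V_5 - 0.02128·V_8 = 0
  1.603·V_5 - 0.00006667·V_1 - 0.00001099·V_4 - 0.7692·V_6 - 0.8333·V_9 = 0
  0.7928·V_6 - 0.02326·V_2 - 0.7692·V_5 - 0.00005556·V_7 - 0.0002326·V_10 = 0
  0.4547·V_7 - 0.00007692·V_3 - 0.00005556·V_6 = 0
  0.02139·V_8 - 0.02128·V_4 - 0.0001099·V_9 = 0
  0.8368·V_9 - 0.8333·V_5 - 0.0001099·V_8 - 0.003333·V_10 = 0
  0.1996·V_10 - 0.0002326·V_6 - 0.003333·V_9 = 0
Solving these 11 simultaneous equations (Gaussian elimination) gives:
  V_0 = 1471 V, V_1 = 321.5 V, V_2 = 319.8 V, V_3 = 43.79 V
  V_4 = 1240 V, V_5 = 280.9 V, V_6 = 282 V, V_7 = 0.04186 V
  V_8 = 1235 V, V_9 = 280 V, V_10 = 5.003 V
R_eq = V_0 / 1 A = 1471 Ω = 1.471 kΩ

Final answer: 1.471 kΩ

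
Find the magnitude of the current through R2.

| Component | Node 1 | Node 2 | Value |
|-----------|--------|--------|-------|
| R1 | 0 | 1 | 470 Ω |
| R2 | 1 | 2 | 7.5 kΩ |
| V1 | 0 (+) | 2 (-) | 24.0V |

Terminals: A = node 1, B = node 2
Nodal analysis, taking node 2 as the 0 V reference.
Source V1 fixes V_0 = 24 V.
KCL at each unknown node (sum of currents leaving = 0; resistances in Ω):
  Node 1: (V_1 - 24)/470 + (V_1 - 0)/7500 = 0
Collecting terms: 0.002261 × V_1 = 0.05106  =>  V_1 = 22.58 V
I_R2 = (V_1 - V_2)/R2 = (22.58 - 0)/7500 = 0.003011 A
|I_R2| = 0.003011 A

Final answer: |I_R2| = 0.003011 A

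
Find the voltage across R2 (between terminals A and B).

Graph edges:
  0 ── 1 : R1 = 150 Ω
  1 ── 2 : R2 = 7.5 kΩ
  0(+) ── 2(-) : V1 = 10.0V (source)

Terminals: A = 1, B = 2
R1 and R2 are in series across V1 (node 0 → node 1 → node 2), and the output A–B is taken across R2, so this is a voltage divider.
Series current: I = V1/(R1 + R2) = 10/(150 + 7500) = 10/7650 = 0.001307 A
V_R2 = I × R2 = V1 × R2/(R1 + R2) = 10 × 7500/7650 = 9.804 V

Final answer: 9.804 V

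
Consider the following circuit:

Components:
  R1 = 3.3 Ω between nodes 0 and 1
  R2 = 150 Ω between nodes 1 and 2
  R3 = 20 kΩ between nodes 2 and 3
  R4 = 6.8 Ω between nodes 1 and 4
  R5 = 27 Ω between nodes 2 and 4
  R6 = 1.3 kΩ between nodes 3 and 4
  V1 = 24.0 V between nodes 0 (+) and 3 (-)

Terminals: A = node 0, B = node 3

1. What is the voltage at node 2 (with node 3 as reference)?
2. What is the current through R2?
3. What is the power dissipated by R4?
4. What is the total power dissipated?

Nodal analysis, taking node 3 as the 0 V reference.
Source V1 fixes V_0 = 24 V.
KCL at each unknown node (sum of currents leaving = 0; resistances in Ω):
  Node 1: (V_1 - 24)/3.3 + (V_1 - V_2)/150 + (V_1 - V_4)/6.8 = 0
  Node 2: (V_2 - V_1)/150 + (V_2 - 0)/20000 + (V_2 - V_4)/27 = 0
  Node 4: (V_4 - V_1)/6.8 + (V_4 - V_2)/27 + (V_4 - 0)/1300 = 0
Collecting terms (coefficients in siemens):
  0.4568·V_1 - 0.006667·V_2 - 0.1471·V_4 = 7.273
  0.04375·V_2 - 0.006667·V_1 - 0.03704·V_4 = 0
  0.1849·V_4 - 0.1471·V_1 - 0.03704·V_2 = 0
Solving these 3 simultaneous equations (Gaussian elimination) gives:
  V_1 = 23.94 V, V_2 = 23.8 V, V_4 = 23.81 V
Part 1:
  Read off the nodal solution: V_2 = 23.8 V
Part 2:
  I_R2 = (V_1 - V_2)/R2 = (23.94 - 23.8)/150 = 0.0008964 A
  Magnitude: I_R2 = 0.0008964 A
Part 3:
  I_R4 = (V_1 - V_4)/R4 = (23.94 - 23.81)/6.8 = 0.01861 A
  P_R4 = I_R4² × R4 = (0.01861)² × 6.8 = 0.002355 W
Part 4:
  Power in each resistor, P = (ΔV)²/R:
    P_R1 = (24 - 23.94)²/3.3 = 0.001255 W
    P_R2 = (23.94 - 23.8)²/150 = 0.0001205 W
    P_R3 = (23.8 - 0)²/20000 = 0.02832 W
    P_R4 = (23.94 - 23.81)²/6.8 = 0.002355 W
    P_R5 = (23.8 - 23.81)²/27 = 0.000002328 W
    P_R6 = (0 - 23.81)²/1300 = 0.4361 W
  P_total = P_R1 + P_R2 + P_R3 + P_R4 + P_R5 + P_R6 = 0.4681 W

Final answers:
1. V_2 = 23.8 V
2. I_R2 = 0.0008964 A
3. P_R4 = 0.002355 W
4. P_total = 0.4681 W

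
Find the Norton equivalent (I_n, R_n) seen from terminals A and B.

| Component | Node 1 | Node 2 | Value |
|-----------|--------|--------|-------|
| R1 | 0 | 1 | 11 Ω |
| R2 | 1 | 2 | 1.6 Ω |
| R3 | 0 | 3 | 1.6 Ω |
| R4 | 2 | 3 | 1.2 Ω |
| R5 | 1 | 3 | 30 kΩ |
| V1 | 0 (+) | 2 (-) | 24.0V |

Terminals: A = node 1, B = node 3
Find the Thévenin equivalent first; then I_n = V_th/R_th and R_n = R_th.
Step 1 — V_th is the open-circuit voltage V_A - V_B (nothing connected across the terminals).
Nodal analysis, taking node 2 as the 0 V reference.
Source V1 fixes V_0 = 24 V.
KCL at each unknown node (sum of currents leaving = 0; resistances in Ω):
  Node 1: (V_1 - 24)/11 + (V_1 - 0)/1.6 + (V_1 - V_3)/30000 = 0
  Node 3: (V_3 - 24)/1.6 + (V_3 - 0)/1.2 + (V_3 - V_1)/30000 = 0
Collecting terms (coefficients in siemens):
  0.7159·V_1 - 0.00003333·V_3 = 2.182
  1.458·V_3 - 0.00003333·V_1 = 15
Determinant D = (0.7159)(1.458) - (-0.00003333)(-0.00003333) = 1.044
V_1 = [(2.182)(1.458) - (-0.00003333)(15)]/D = 3.048 V
V_3 = [(0.7159)(15) - (2.182)(-0.00003333)]/D = 10.29 V
V_th = V_1 - V_3 = 3.048 - 10.29 = -7.238 V
Step 2 — R_th: zero the source — replace V1 by a short circuit (node 2 merges into node 0) — and find the resistance seen between A (node 1) and B (node 3).
Reduce the network between node 1 (A) and node 3 (B) by series/parallel combination:
  Rp1 = R1 ‖ R2 (parallel, both between nodes 0 and 1) = 1/(1/11 + 1/1.6) = 1.397 Ω
  Rp2 = R3 ‖ R4 (parallel, both between nodes 0 and 3) = 1/(1/1.6 + 1/1.2) = 0.6857 Ω
  Rs1 = Rp1 + Rp2 (series, joined only at node 0) = 1.397 + 0.6857 = 2.083 Ω
  Rp3 = R5 ‖ Rs1 (parallel, both between nodes 1 and 3) = 1/(1/30000 + 1/2.083) = 2.082 Ω
R_th = 2.082 Ω
I_n = V_th/R_th = -7.238/2.082 = -3.476 A, and R_n = R_th = 2.082 Ω

Final answer: I_n = -3.476 A, R_n = 2.082 Ω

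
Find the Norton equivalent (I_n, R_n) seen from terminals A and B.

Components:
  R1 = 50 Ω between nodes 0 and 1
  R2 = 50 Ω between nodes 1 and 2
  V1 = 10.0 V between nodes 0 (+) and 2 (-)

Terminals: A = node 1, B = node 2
Find the Thévenin equivalent first; then I_n = V_th/R_th and R_n = R_th.
Step 1 — V_th is the open-circuit voltage V_A - V_B (nothing connected across the terminals).
Nodal analysis, taking node 2 as the 0 V reference.
Source V1 fixes V_0 = 10 V.
KCL at each unknown node (sum of currents leaving = 0; resistances in Ω):
  Node 1: (V_1 - 10)/50 + (V_1 - 0)/50 = 0
Collecting terms: 0.04 × V_1 = 0.2  =>  V_1 = 5 V
V_th = V_1 - V_2 = 5 - 0 = 5 V
Step 2 — R_th: zero the source — replace V1 by a short circuit (node 2 merges into node 0) — and find the resistance seen between A (node 1) and B (node 0).
Reduce the network between node 1 (A) and node 0 (B) by series/parallel combination:
  Rp1 = R1 ‖ R2 (parallel, both between nodes 0 and 1) = 1/(1/50 + 1/50) = 25 Ω
R_th = 25 Ω
I_n = V_th/R_th = 5/25 = 0.2 A, and R_n = R_th = 25 Ω

Final answer: I_n = 0.2 A, R_n = 25 Ω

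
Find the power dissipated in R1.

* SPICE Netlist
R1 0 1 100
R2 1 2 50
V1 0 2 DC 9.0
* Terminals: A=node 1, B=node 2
Nodal analysis, taking node 2 as the 0 V reference.
Source V1 fixes V_0 = 9 V.
KCL at each unknown node (sum of currents leaving = 0; resistances in Ω):
  Node 1: (V_1 - 9)/100 + (V_1 - 0)/50 = 0
Collecting terms: 0.03 × V_1 = 0.09  =>  V_1 = 3 V
I_R1 = (V_0 - V_1)/R1 = (9 - 3)/100 = 0.06 A
P_R1 = I_R1² × R1 = (0.06)² × 100 = 0.36 W

Final answer: 0.36 W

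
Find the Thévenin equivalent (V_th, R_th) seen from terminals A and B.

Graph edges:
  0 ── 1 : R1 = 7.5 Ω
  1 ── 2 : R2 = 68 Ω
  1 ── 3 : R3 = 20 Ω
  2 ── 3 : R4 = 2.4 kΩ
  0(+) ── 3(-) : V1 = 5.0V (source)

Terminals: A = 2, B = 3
Step 1 — V_th is the open-circuit voltage V_A - V_B (nothing connected across the terminals).
Nodal analysis, taking node 3 as the 0 V reference.
Source V1 fixes V_0 = 5 V.
KCL at each unknown node (sum of currents leaving = 0; resistances in Ω):
  Node 1: (V_1 - 5)/7.5 + (V_1 - V_2)/68 + (V_1 - 0)/20 = 0
  Node 2: (V_2 - V_1)/68 + (V_2 - 0)/2400 = 0
Collecting terms (coefficients in siemens):
  0.198·V_1 - 0.01471·V_2 = 0.6667
  0.01512·V_2 - 0.01471·V_1 = 0
Determinant D = (0.198)(0.01512) - (-0.01471)(-0.01471) = 0.002779
V_1 = [(0.6667)(0.01512) - (-0.01471)(0)]/D = 3.628 V
V_2 = [(0.198)(0) - (0.6667)(-0.01471)]/D = 3.528 V
V_th = V_2 - V_3 = 3.528 - 0 = 3.528 V
Step 2 — R_th: zero the source — replace V1 by a short circuit (node 3 merges into node 0) — and find the resistance seen between A (node 2) and B (node 0).
Reduce the network between node 2 (A) and node 0 (B) by series/parallel combination:
  Rp1 = R1 ‖ R3 (parallel, both between nodes 0 and 1) = 1/(1/7.5 + 1/20) = 5.455 Ω
  Rs1 = R2 + Rp1 (series, joined only at node 1) = 68 + 5.455 = 73.45 Ω
  Rp2 = R4 ‖ Rs1 (parallel, both between nodes 0 and 2) = 1/(1/2400 + 1/73.45) = 71.27 Ω
R_th = 71.27 Ω

Final answer: V_th = 3.528 V, R_th = 71.27 Ω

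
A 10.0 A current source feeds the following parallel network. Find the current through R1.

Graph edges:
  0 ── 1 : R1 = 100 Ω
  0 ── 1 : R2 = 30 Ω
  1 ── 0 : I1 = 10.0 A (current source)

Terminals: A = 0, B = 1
All resistors sit directly between nodes 0 and 1, so they are in parallel and share one voltage V; the full source current 10 A splits among them.
1/R_par = 1/100 + 1/30 = 0.04333 S  =>  R_par = 23.08 Ω
V = I × R_par = 10 × 23.08 = 230.8 V
I_R1 = V/R1 = 230.8/100 = 2.308 A

Final answer: 2.308 A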